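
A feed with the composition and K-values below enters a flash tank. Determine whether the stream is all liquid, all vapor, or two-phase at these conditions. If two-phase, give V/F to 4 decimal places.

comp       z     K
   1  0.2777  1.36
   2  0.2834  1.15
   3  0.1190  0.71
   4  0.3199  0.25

all liquid

ΣzᵢKᵢ = 0.8680; Σzᵢ/Kᵢ = 1.8978.
Since ΣzᵢKᵢ < 1 the mixture is below its bubble point — single liquid phase.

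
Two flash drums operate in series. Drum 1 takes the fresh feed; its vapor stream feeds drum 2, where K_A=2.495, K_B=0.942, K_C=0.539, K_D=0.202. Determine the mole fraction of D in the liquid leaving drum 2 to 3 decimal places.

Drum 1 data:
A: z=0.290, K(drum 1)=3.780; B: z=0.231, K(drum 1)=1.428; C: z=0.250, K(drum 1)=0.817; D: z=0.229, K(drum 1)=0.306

x_D (drum 2) = 0.218

Drum 1:
Rachford–Rice: g(ψ₁) = Σ zᵢ(Kᵢ−1)/(1+ψ₁(Kᵢ−1)) = 0.
Check two-phase: ΣzᵢKᵢ = 1.700 > 1 and Σzᵢ/Kᵢ = 1.293 > 1, so g(0) = 0.700 > 0 and g(1) = -0.293 < 0.
Newton iteration, ψ₁⁰ = 0.5:
  ψ₁ = 0.500: g = 0.1250, g' = -0.690 → ψ₁ = 0.681
  ψ₁ = 0.681: g = 0.0014, g' = -0.701 → ψ₁ = 0.683
Converged at ψ₁ = 0.683.
Drum-1 compositions:
  A: x = 0.100, y = 0.378
  B: x = 0.179, y = 0.255
  C: x = 0.286, y = 0.233
  D: x = 0.436, y = 0.133
Drum-2 feed = drum-1 vapor: z₂ = (0.3781, 0.2552, 0.2334, 0.1333).
Drum 2:
Rachford–Rice: g(ψ₂) = Σ zᵢ(Kᵢ−1)/(1+ψ₂(Kᵢ−1)) = 0.
g(0) = ΣzᵢKᵢ − 1 = 0.336 and g(1) = 1 − Σzᵢ/Kᵢ = -0.515, so a root lies in (0, 1).
Newton–Raphson from ψ₂ = 0.34:
  ψ₂ = 0.340: g = 0.0861, g' = -0.602 → ψ₂ = 0.483
  ψ₂ = 0.483: g = 0.0015, g' = -0.593 → ψ₂ = 0.486
Converged at ψ₂ = 0.486.
  A: x = 0.219, y = 0.547
  B: x = 0.263, y = 0.247
  C: x = 0.301, y = 0.162
  D: x = 0.218, y = 0.044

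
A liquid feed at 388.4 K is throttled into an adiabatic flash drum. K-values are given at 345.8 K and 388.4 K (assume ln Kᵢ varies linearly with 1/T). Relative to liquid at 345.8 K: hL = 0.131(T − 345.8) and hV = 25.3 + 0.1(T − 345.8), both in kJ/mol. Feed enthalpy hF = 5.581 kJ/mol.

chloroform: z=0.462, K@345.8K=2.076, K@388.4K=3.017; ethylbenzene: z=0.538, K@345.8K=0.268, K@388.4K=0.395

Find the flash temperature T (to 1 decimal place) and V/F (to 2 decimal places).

Adiabatic flash: solve Rachford–Rice at each trial T, then check hF = ψ·hV(T) + (1−ψ)·hL(T).
  T = 345.8 K: K = (2.076, 0.268), RR gives ψ = 0.131, H_out = 3.318 kJ/mol
  T = 388.4 K: K = (3.017, 0.395), RR gives ψ = 0.497, H_out = 17.496 kJ/mol
  T = 367.1 K: K = (2.530, 0.329), RR gives ψ = 0.337, H_out = 11.092 kJ/mol
  T = 356.5 K: K = (2.300, 0.298), RR gives ψ = 0.244, H_out = 7.498 kJ/mol
  T = 351.1 K: K = (2.186, 0.283), RR gives ψ = 0.190, H_out = 5.478 kJ/mol
  T = 353.8 K: K = (2.242, 0.290), RR gives ψ = 0.218, H_out = 6.508 kJ/mol
  T = 352.5 K: K = (2.215, 0.287), RR gives ψ = 0.205, H_out = 6.017 kJ/mol
Linear interpolation between T = 351.1 (H_out = 5.478) and T = 352.5 (H_out = 6.017) on hF = 5.581 gives T ≈ 351.4 K, at which ψ = 0.19.

T = 351.4 K, V/F = 0.19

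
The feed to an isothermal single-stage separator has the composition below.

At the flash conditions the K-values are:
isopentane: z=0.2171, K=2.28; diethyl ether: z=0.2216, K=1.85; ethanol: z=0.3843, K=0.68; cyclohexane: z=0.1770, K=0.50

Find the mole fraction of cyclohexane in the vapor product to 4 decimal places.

Iterate (Newton) starting at ψ = 0.52:
  ψ = 0.5200: g = 0.03035, g' = -0.3427 → ψ = 0.6086
  ψ = 0.6086: g = 0.00043, g' = -0.3341 → ψ = 0.6098
Converged at ψ = 0.6098.
Compositions from xᵢ = zᵢ/(1+ψ(Kᵢ−1)), yᵢ = Kᵢxᵢ:
  isopentane: x = 0.1219, y = 0.2780
  diethyl ether: x = 0.1459, y = 0.2700
  ethanol: x = 0.4775, y = 0.3247
  cyclohexane: x = 0.2546, y = 0.1273

y_cyclohexane = 0.1273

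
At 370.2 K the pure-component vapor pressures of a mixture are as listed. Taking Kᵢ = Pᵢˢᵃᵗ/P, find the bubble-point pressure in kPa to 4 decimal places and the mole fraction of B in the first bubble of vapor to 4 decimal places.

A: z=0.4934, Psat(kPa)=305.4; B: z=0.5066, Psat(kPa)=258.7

Pbub = 281.7418 kPa, y_B = 0.4652

At the bubble point ψ → 0, so ΣzᵢKᵢ = 1 with Kᵢ = Pᵢˢᵃᵗ/P ⇒ P = ΣzᵢPᵢˢᵃᵗ.
P = 0.4934·305.4 + 0.5066·258.7 = 281.7418 kPa
yᵢ = zᵢPᵢˢᵃᵗ/P ⇒ y_B = 0.5066·258.7/281.7418 = 0.4652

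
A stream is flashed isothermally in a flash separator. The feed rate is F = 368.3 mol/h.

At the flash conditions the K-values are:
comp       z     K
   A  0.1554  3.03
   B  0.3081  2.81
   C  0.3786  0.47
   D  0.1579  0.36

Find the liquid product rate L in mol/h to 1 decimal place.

Let ψ = V/F and solve Σ zᵢ(Kᵢ−1)/(1+ψ(Kᵢ−1)) = 0.
Check two-phase: ΣzᵢKᵢ = 1.5714 > 1 and Σzᵢ/Kᵢ = 1.4051 > 1, so g(0) = 0.5714 > 0 and g(1) = -0.4051 < 0.
Newton iteration, ψ⁰ = 0.61:
  ψ = 0.6100: g = -0.05632, g' = -0.7621 → ψ = 0.5361
  ψ = 0.5361: g = -0.00004, g' = -0.7642 → ψ = 0.5360
Converged at ψ = 0.5360.
Then V = ψ·F = 0.5360·368.3 = 197.4 mol/h and L = F − V = 170.9 mol/h.

L = 170.9 mol/h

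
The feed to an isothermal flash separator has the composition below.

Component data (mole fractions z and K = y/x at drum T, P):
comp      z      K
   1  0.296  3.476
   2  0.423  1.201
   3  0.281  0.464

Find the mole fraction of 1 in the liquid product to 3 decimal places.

x_1 = 0.091

Material balance + equilibrium reduce to Σ zᵢ(Kᵢ−1)/(1+V/F(Kᵢ−1)) = 0.
g(0) = ΣzᵢKᵢ − 1 = 0.667 and g(1) = 1 − Σzᵢ/Kᵢ = -0.043, so a root lies in (0, 1).
Newton iteration, V/F⁰ = 0.5:
  V/F = 0.500: g = 0.1990, g' = -0.527 → V/F = 0.878
  V/F = 0.878: g = 0.0189, g' = -0.480 → V/F = 0.917
  V/F = 0.917: g = -0.0003, g' = -0.494 → V/F = 0.916
Converged at V/F = 0.916.
Compositions from xᵢ = zᵢ/(1+V/F(Kᵢ−1)), yᵢ = Kᵢxᵢ:
  1: x = 0.091, y = 0.315
  2: x = 0.357, y = 0.429
  3: x = 0.552, y = 0.256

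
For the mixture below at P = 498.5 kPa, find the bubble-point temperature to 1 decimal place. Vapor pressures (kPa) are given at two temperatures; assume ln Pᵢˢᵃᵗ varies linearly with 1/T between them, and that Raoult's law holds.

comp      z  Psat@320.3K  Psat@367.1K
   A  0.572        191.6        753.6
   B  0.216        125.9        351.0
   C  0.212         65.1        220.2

Bubble-point temperature: ΣzᵢPᵢˢᵃᵗ(T) = P. Interpolate ln Pᵢˢᵃᵗ = aᵢ + bᵢ/T.
  T = 320.3 K: ΣzᵢPᵢˢᵃᵗ = 150.59 kPa
  T = 367.1 K: ΣzᵢPᵢˢᵃᵗ = 553.56 kPa
  T = 343.7 K: ΣzᵢPᵢˢᵃᵗ = 301.20 kPa
  T = 355.4 K: ΣzᵢPᵢˢᵃᵗ = 412.27 kPa
  T = 361.2 K: ΣzᵢPᵢˢᵃᵗ = 478.21 kPa
  T = 364.1 K: ΣzᵢPᵢˢᵃᵗ = 514.16 kPa
  T = 362.6 K: ΣzᵢPᵢˢᵃᵗ = 495.31 kPa
Interpolating between 362.6 K and 364.1 K gives T ≈ 362.9 K.

T = 362.9 K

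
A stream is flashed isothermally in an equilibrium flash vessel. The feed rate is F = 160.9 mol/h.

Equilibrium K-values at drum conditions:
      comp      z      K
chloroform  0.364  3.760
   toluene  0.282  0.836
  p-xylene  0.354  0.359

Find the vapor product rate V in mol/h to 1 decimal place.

Newton iteration, ψ⁰ = 0.5:
  ψ = 0.500: g = 0.0378, g' = -0.814 → ψ = 0.546
  ψ = 0.546: g = 0.0005, g' = -0.794 → ψ = 0.547
Converged at ψ = 0.547.
Then V = ψ·F = 0.5471·160.9 = 88.0 mol/h and L = F − V = 72.9 mol/h.

V = 88.0 mol/h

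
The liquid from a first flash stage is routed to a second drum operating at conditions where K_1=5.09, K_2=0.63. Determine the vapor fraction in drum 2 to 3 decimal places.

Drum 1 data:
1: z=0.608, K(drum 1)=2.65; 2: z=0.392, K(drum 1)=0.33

V/F (drum 2) = 0.607

Drum 1:
Iterate (Newton) starting at ψ₁ = 0.41:
  ψ₁ = 0.410: g = 0.2363, g' = -0.923 → ψ₁ = 0.666
  ψ₁ = 0.666: g = 0.0038, g' = -0.949 → ψ₁ = 0.670
Converged at ψ₁ = 0.670.
Drum-1 compositions:
  1: x = 0.289, y = 0.765
  2: x = 0.711, y = 0.235
Drum-2 feed = drum-1 liquid: z₂ = (0.2888, 0.7112).
Drum 2:
Let ψ₂ = V/F and solve Σ zᵢ(Kᵢ−1)/(1+ψ₂(Kᵢ−1)) = 0.
g(0) = ΣzᵢKᵢ − 1 = 0.918 and g(1) = 1 − Σzᵢ/Kᵢ = -0.186, so a root lies in (0, 1).
Binary case is linear: z₁(K₁−1)(1+ψ₂(K₂−1)) + z₂(K₂−1)(1+ψ₂(K₁−1)) = 0
⇒ ψ₂ = [z₁(K₁−1)+z₂(K₂−1)] / [−(K₁−1)(K₂−1)] = 0.9180/1.5133 = 0.607
  1: x = 0.083, y = 0.422
  2: x = 0.917, y = 0.578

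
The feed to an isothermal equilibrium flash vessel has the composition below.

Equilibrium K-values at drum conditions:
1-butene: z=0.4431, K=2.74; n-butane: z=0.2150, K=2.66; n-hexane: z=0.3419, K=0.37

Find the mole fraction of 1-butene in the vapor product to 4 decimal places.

Newton–Raphson from V/F = 0.5:
  V/F = 0.5000: g = 0.29288, g' = -0.8497 → V/F = 0.8447
  V/F = 0.8447: g = 0.00037, g' = -0.9425 → V/F = 0.8451
Converged at V/F = 0.8451.
Compositions from xᵢ = zᵢ/(1+V/F(Kᵢ−1)), yᵢ = Kᵢxᵢ:
  1-butene: x = 0.1794, y = 0.4915
  n-butane: x = 0.0895, y = 0.2380
  n-hexane: x = 0.7312, y = 0.2705

y_1-butene = 0.4915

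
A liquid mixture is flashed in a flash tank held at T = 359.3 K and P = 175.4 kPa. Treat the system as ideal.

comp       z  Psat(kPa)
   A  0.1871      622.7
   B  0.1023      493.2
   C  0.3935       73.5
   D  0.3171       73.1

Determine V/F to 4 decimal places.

V/F = 0.1846

Raoult's law: Kᵢ = Pᵢˢᵃᵗ/P = Pᵢˢᵃᵗ/175.4.
  K_A = 622.7/175.4 = 3.550171, K_B = 493.2/175.4 = 2.811859, K_C = 73.5/175.4 = 0.419042, K_D = 73.1/175.4 = 0.416762
Newton–Raphson from V/F = 0.58:
  V/F = 0.5800: g = -0.34143, g' = -0.8263 → V/F = 0.1668
  V/F = 0.1668: g = 0.01910, g' = -1.0922 → V/F = 0.1843
  V/F = 0.1843: g = 0.00034, g' = -1.0539 → V/F = 0.1846
Converged at V/F = 0.1846.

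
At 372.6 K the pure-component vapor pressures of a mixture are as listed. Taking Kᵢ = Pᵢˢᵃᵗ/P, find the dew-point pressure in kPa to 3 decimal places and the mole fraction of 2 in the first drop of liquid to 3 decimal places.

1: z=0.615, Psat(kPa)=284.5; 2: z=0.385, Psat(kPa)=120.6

Pdew = 186.774 kPa, x_2 = 0.596

At the dew point ψ → 1, so Σzᵢ/Kᵢ = 1 with Kᵢ = Pᵢˢᵃᵗ/P ⇒ 1/P = Σzᵢ/Pᵢˢᵃᵗ.
1/P = 0.615/284.5 + 0.385/120.6 = 0.005354 ⇒ P = 186.774 kPa
xᵢ = zᵢP/Pᵢˢᵃᵗ ⇒ x_2 = 0.385·186.774/120.6 = 0.596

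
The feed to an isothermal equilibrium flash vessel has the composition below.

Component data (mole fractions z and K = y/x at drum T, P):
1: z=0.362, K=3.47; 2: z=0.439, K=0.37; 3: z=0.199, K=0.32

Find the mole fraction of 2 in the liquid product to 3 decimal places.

Let ψ = V/F and solve Σ zᵢ(Kᵢ−1)/(1+ψ(Kᵢ−1)) = 0.
Check two-phase: ΣzᵢKᵢ = 1.482 > 1 and Σzᵢ/Kᵢ = 1.913 > 1, so g(0) = 0.482 > 0 and g(1) = -0.913 < 0.
Newton–Raphson from ψ = 0.4:
  ψ = 0.400: g = -0.1059, g' = -1.044 → ψ = 0.299
  ψ = 0.299: g = 0.0042, g' = -1.141 → ψ = 0.302
Converged at ψ = 0.302.
Compositions from xᵢ = zᵢ/(1+ψ(Kᵢ−1)), yᵢ = Kᵢxᵢ:
  1: x = 0.207, y = 0.719
  2: x = 0.542, y = 0.201
  3: x = 0.250, y = 0.080

x_2 = 0.542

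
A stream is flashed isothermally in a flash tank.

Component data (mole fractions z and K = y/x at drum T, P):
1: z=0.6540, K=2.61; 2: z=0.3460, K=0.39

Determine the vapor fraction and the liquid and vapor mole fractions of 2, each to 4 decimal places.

ψ = 0.8572, x_2 = 0.7252, y_2 = 0.2828

Newton–Raphson from ψ = 0.5:
  ψ = 0.5000: g = 0.27966, g' = -0.7869 → ψ = 0.8554
  ψ = 0.8554: g = 0.00157, g' = -0.8630 → ψ = 0.8572
Converged at ψ = 0.8572.
Compositions from xᵢ = zᵢ/(1+ψ(Kᵢ−1)), yᵢ = Kᵢxᵢ:
  1: x = 0.2748, y = 0.7172
  2: x = 0.7252, y = 0.2828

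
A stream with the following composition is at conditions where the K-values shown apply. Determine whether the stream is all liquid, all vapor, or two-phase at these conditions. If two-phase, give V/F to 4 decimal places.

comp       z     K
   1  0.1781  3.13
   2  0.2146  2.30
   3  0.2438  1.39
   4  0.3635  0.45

two-phase, V/F = 0.7868

ΣzᵢKᵢ = 1.5535; Σzᵢ/Kᵢ = 1.1334.
Both exceed 1, so a two-phase solution exists.
Material balance + equilibrium reduce to Σ zᵢ(Kᵢ−1)/(1+ψ(Kᵢ−1)) = 0.
Newton iteration, ψ⁰ = 0.45:
  ψ = 0.4500: g = 0.18491, g' = -0.5760 → ψ = 0.7710
  ψ = 0.7710: g = 0.00888, g' = -0.5596 → ψ = 0.7869
  ψ = 0.7869: g = -0.00004, g' = -0.5649 → ψ = 0.7868
Converged at ψ = 0.7868.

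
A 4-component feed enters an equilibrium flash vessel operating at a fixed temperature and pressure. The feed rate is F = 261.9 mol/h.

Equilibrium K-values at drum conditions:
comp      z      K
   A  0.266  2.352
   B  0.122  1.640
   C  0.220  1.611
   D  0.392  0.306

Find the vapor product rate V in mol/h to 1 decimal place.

Let β = V/F and solve Σ zᵢ(Kᵢ−1)/(1+β(Kᵢ−1)) = 0.
g(0) = ΣzᵢKᵢ − 1 = 0.300 and g(1) = 1 − Σzᵢ/Kᵢ = -0.605, so a root lies in (0, 1).
Newton–Raphson from β = 0.52:
  β = 0.520: g = -0.0539, g' = -0.705 → β = 0.444
  β = 0.444: g = -0.0017, g' = -0.665 → β = 0.441
Converged at β = 0.441.
Then V = β·F = 0.4411·261.9 = 115.5 mol/h and L = F − V = 146.4 mol/h.

V = 115.5 mol/h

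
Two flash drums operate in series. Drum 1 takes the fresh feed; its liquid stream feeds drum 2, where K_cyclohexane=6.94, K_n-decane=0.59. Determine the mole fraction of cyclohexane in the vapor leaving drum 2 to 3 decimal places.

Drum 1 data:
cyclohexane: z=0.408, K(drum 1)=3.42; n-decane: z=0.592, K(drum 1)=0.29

y_cyclohexane (drum 2) = 0.448

Drum 1:
Rachford–Rice: g(ψ₁) = Σ zᵢ(Kᵢ−1)/(1+ψ₁(Kᵢ−1)) = 0.
Feasibility: ΣzᵢKᵢ = 1.567, Σzᵢ/Kᵢ = 2.161 — both > 1, two phases present.
Binary case is linear: z₁(K₁−1)(1+ψ₁(K₂−1)) + z₂(K₂−1)(1+ψ₁(K₁−1)) = 0
⇒ ψ₁ = [z₁(K₁−1)+z₂(K₂−1)] / [−(K₁−1)(K₂−1)] = 0.5670/1.7182 = 0.330
Drum-1 compositions:
  cyclohexane: x = 0.227, y = 0.776
  n-decane: x = 0.773, y = 0.224
Drum-2 feed = drum-1 liquid: z₂ = (0.2268, 0.7732).
Drum 2:
Rachford–Rice: g(ψ₂) = Σ zᵢ(Kᵢ−1)/(1+ψ₂(Kᵢ−1)) = 0.
g(0) = ΣzᵢKᵢ − 1 = 1.030 and g(1) = 1 − Σzᵢ/Kᵢ = -0.343, so a root lies in (0, 1).
Newton iteration, ψ₂⁰ = 0.5:
  ψ₂ = 0.500: g = -0.0593, g' = -0.713 → ψ₂ = 0.417
  ψ₂ = 0.417: g = 0.0053, g' = -0.851 → ψ₂ = 0.423
Converged at ψ₂ = 0.423.
  cyclohexane: x = 0.065, y = 0.448
  n-decane: x = 0.935, y = 0.552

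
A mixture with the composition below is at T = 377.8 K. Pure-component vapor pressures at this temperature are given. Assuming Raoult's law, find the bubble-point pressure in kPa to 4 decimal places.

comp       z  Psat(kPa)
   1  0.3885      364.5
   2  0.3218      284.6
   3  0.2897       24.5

Pbub = 240.2902 kPa

At the bubble point ψ → 0, so ΣzᵢKᵢ = 1 with Kᵢ = Pᵢˢᵃᵗ/P ⇒ P = ΣzᵢPᵢˢᵃᵗ.
P = 0.3885·364.5 + 0.3218·284.6 + 0.2897·24.5 = 240.2902 kPa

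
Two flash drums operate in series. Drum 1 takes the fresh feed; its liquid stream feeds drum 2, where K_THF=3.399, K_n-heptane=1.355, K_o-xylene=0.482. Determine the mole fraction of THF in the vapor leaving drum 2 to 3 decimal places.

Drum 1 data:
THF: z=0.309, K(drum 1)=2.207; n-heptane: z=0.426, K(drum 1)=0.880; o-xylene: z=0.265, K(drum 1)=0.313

Drum 1:
Rachford–Rice: g(ψ₁) = Σ zᵢ(Kᵢ−1)/(1+ψ₁(Kᵢ−1)) = 0.
Check two-phase: ΣzᵢKᵢ = 1.140 > 1 and Σzᵢ/Kᵢ = 1.471 > 1, so g(0) = 0.140 > 0 and g(1) = -0.471 < 0.
Newton–Raphson from ψ₁ = 0.68:
  ψ₁ = 0.680: g = -0.1925, g' = -0.584 → ψ₁ = 0.350
  ψ₁ = 0.350: g = -0.0309, g' = -0.446 → ψ₁ = 0.281
Converged at ψ₁ = 0.281.
Drum-1 compositions:
  THF: x = 0.231, y = 0.509
  n-heptane: x = 0.441, y = 0.388
  o-xylene: x = 0.328, y = 0.103
Drum-2 feed = drum-1 liquid: z₂ = (0.2307, 0.4409, 0.3284).
Drum 2:
Let ψ₂ = V/F and solve Σ zᵢ(Kᵢ−1)/(1+ψ₂(Kᵢ−1)) = 0.
Check two-phase: ΣzᵢKᵢ = 1.540 > 1 and Σzᵢ/Kᵢ = 1.075 > 1, so g(0) = 0.540 > 0 and g(1) = -0.075 < 0.
Iterate (Newton) starting at ψ₂ = 0.5:
  ψ₂ = 0.500: g = 0.1550, g' = -0.475 → ψ₂ = 0.826
  ψ₂ = 0.826: g = 0.0092, g' = -0.452 → ψ₂ = 0.847
Converged at ψ₂ = 0.847.
  THF: x = 0.076, y = 0.259
  n-heptane: x = 0.339, y = 0.459
  o-xylene: x = 0.585, y = 0.282

y_THF (drum 2) = 0.259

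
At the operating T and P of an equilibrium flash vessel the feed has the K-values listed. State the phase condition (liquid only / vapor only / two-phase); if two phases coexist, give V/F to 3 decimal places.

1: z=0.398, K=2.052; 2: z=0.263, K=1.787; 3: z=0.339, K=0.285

two-phase, V/F = 0.564

ΣzᵢKᵢ = 1.383; Σzᵢ/Kᵢ = 1.531.
Both exceed 1, so a two-phase solution exists.
Let ψ = V/F and solve Σ zᵢ(Kᵢ−1)/(1+ψ(Kᵢ−1)) = 0.
Iterate (Newton) starting at ψ = 0.5:
  ψ = 0.500: g = 0.0457, g' = -0.693 → ψ = 0.566
  ψ = 0.566: g = -0.0014, g' = -0.740 → ψ = 0.564
Converged at ψ = 0.564.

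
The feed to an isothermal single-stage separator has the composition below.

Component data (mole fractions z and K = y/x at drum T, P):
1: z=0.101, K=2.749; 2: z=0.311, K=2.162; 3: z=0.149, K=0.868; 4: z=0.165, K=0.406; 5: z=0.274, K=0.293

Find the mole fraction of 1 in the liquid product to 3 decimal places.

Rachford–Rice: g(ψ) = Σ zᵢ(Kᵢ−1)/(1+ψ(Kᵢ−1)) = 0.
Check two-phase: ΣzᵢKᵢ = 1.227 > 1 and Σzᵢ/Kᵢ = 1.694 > 1, so g(0) = 0.227 > 0 and g(1) = -0.694 < 0.
Newton–Raphson from ψ = 0.5:
  ψ = 0.500: g = -0.1373, g' = -0.704 → ψ = 0.305
  ψ = 0.305: g = -0.0052, g' = -0.673 → ψ = 0.297
Converged at ψ = 0.297.
Compositions from xᵢ = zᵢ/(1+ψ(Kᵢ−1)), yᵢ = Kᵢxᵢ:
  1: x = 0.066, y = 0.183
  2: x = 0.231, y = 0.500
  3: x = 0.155, y = 0.135
  4: x = 0.200, y = 0.081
  5: x = 0.347, y = 0.102

x_1 = 0.066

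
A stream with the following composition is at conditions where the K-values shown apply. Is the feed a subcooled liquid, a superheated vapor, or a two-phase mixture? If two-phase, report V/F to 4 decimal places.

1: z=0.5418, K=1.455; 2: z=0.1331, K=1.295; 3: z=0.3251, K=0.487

two-phase, V/F = 0.5444

ΣzᵢKᵢ = 1.1190; Σzᵢ/Kᵢ = 1.1427.
Both exceed 1, so a two-phase solution exists.
Material balance + equilibrium reduce to Σ zᵢ(Kᵢ−1)/(1+ψ(Kᵢ−1)) = 0.
Newton iteration, ψ⁰ = 0.52:
  ψ = 0.5200: g = 0.00594, g' = -0.2412 → ψ = 0.5446
  ψ = 0.5446: g = -0.00005, g' = -0.2454 → ψ = 0.5444
Converged at ψ = 0.5444.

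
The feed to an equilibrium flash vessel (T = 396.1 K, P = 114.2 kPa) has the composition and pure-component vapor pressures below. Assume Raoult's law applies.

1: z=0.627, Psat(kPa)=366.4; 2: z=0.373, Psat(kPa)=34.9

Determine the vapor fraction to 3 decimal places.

ψ = 0.734

Raoult's law: Kᵢ = Pᵢˢᵃᵗ/P = Pᵢˢᵃᵗ/114.2.
  K_1 = 366.4/114.2 = 3.20841, K_2 = 34.9/114.2 = 0.30560
Binary case is linear: z₁(K₁−1)(1+ψ(K₂−1)) + z₂(K₂−1)(1+ψ(K₁−1)) = 0
⇒ ψ = [z₁(K₁−1)+z₂(K₂−1)] / [−(K₁−1)(K₂−1)] = 1.1257/1.5335 = 0.734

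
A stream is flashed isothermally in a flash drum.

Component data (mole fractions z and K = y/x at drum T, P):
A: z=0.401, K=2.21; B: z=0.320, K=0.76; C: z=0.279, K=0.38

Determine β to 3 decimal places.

Newton iteration, β⁰ = 0.33:
  β = 0.330: g = 0.0459, g' = -0.491 → β = 0.423
  β = 0.423: g = 0.0008, g' = -0.477 → β = 0.425
Converged at β = 0.425.

β = 0.425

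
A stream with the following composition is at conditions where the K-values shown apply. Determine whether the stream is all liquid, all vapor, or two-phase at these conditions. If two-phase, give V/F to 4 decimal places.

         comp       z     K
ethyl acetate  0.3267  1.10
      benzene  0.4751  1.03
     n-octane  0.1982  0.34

ΣzᵢKᵢ = 0.9161; Σzᵢ/Kᵢ = 1.3412.
Since ΣzᵢKᵢ < 1 the mixture is below its bubble point — single liquid phase.

all liquid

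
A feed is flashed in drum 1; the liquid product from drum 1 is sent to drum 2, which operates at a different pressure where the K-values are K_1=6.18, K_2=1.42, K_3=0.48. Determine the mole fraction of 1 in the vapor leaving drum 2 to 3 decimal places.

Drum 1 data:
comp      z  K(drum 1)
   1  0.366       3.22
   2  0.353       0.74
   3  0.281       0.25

Drum 1:
Material balance + equilibrium reduce to Σ zᵢ(Kᵢ−1)/(1+ψ₁(Kᵢ−1)) = 0.
Feasibility: ΣzᵢKᵢ = 1.510, Σzᵢ/Kᵢ = 1.715 — both > 1, two phases present.
Newton–Raphson from ψ₁ = 0.5:
  ψ₁ = 0.500: g = -0.0576, g' = -0.841 → ψ₁ = 0.432
Converged at ψ₁ = 0.432.
Drum-1 compositions:
  1: x = 0.187, y = 0.602
  2: x = 0.398, y = 0.294
  3: x = 0.415, y = 0.104
Drum-2 feed = drum-1 liquid: z₂ = (0.1869, 0.3976, 0.4155).
Drum 2:
Rachford–Rice: g(ψ₂) = Σ zᵢ(Kᵢ−1)/(1+ψ₂(Kᵢ−1)) = 0.
Feasibility: ΣzᵢKᵢ = 1.919, Σzᵢ/Kᵢ = 1.176 — both > 1, two phases present.
Iterate (Newton) starting at ψ₂ = 0.41:
  ψ₂ = 0.410: g = 0.1779, g' = -0.747 → ψ₂ = 0.648
  ψ₂ = 0.648: g = 0.0276, g' = -0.563 → ψ₂ = 0.697
  ψ₂ = 0.697: g = 0.0002, g' = -0.554 → ψ₂ = 0.698
Converged at ψ₂ = 0.698.
  1: x = 0.041, y = 0.250
  2: x = 0.308, y = 0.437
  3: x = 0.652, y = 0.313

y_1 (drum 2) = 0.250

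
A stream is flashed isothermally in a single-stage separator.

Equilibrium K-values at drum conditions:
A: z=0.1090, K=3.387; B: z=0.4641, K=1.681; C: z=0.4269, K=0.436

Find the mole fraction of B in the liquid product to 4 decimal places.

x_B = 0.3398

Material balance + equilibrium reduce to Σ zᵢ(Kᵢ−1)/(1+V/F(Kᵢ−1)) = 0.
Check two-phase: ΣzᵢKᵢ = 1.3355 > 1 and Σzᵢ/Kᵢ = 1.2874 > 1, so g(0) = 0.3355 > 0 and g(1) = -0.2874 < 0.
Iterate (Newton) starting at V/F = 0.5:
  V/F = 0.5000: g = 0.01905, g' = -0.5123 → V/F = 0.5372
  V/F = 0.5372: g = -0.00003, g' = -0.5141 → V/F = 0.5371
Converged at V/F = 0.5371.
Compositions from xᵢ = zᵢ/(1+V/F(Kᵢ−1)), yᵢ = Kᵢxᵢ:
  A: x = 0.0478, y = 0.1618
  B: x = 0.3398, y = 0.5712
  C: x = 0.6124, y = 0.2670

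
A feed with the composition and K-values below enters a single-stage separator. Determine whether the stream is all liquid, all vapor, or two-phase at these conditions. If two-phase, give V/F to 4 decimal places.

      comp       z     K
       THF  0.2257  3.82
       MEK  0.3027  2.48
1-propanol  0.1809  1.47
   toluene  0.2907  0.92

all vapor

ΣzᵢKᵢ = 2.1462; Σzᵢ/Kᵢ = 0.6202.
Since Σzᵢ/Kᵢ < 1 the mixture is above its dew point — single vapor phase.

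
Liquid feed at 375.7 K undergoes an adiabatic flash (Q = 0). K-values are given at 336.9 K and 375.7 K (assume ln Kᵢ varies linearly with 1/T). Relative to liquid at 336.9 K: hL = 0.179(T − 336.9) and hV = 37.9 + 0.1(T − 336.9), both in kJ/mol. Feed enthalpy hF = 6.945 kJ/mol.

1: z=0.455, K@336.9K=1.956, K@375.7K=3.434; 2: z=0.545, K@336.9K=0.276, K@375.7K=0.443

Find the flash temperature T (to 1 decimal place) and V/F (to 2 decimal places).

T = 342.0 K, V/F = 0.16

Adiabatic flash: solve Rachford–Rice at each trial T, then check hF = ψ·hV(T) + (1−ψ)·hL(T).
  T = 336.9 K: K = (1.956, 0.276), RR gives ψ = 0.058, H_out = 2.212 kJ/mol
  T = 375.7 K: K = (3.434, 0.443), RR gives ψ = 0.593, H_out = 27.601 kJ/mol
  T = 356.3 K: K = (2.632, 0.354), RR gives ψ = 0.371, H_out = 16.949 kJ/mol
  T = 346.6 K: K = (2.278, 0.314), RR gives ψ = 0.237, H_out = 10.525 kJ/mol
  T = 341.8 K: K = (2.115, 0.295), RR gives ψ = 0.156, H_out = 6.742 kJ/mol
  T = 344.2 K: K = (2.196, 0.304), RR gives ψ = 0.198, H_out = 8.700 kJ/mol
Linear interpolation between T = 341.8 (H_out = 6.742) and T = 344.2 (H_out = 8.700) on hF = 6.945 gives T ≈ 342.0 K, at which ψ = 0.16.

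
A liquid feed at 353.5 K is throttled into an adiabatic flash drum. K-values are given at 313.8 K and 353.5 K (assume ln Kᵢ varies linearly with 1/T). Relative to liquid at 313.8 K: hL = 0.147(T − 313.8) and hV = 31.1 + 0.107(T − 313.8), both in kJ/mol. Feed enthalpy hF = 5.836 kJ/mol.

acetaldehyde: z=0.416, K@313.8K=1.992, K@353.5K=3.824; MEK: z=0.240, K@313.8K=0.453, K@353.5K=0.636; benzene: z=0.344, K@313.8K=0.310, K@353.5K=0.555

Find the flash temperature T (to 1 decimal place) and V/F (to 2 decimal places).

Adiabatic flash: solve Rachford–Rice at each trial T, then check hF = ψ·hV(T) + (1−ψ)·hL(T).
  T = 313.8 K: K = (1.992, 0.453, 0.310), RR gives ψ = 0.070, H_out = 2.175 kJ/mol
  T = 353.5 K: K = (3.824, 0.636, 0.555), RR gives ψ = 0.799, H_out = 29.418 kJ/mol
  T = 333.6 K: K = (2.812, 0.542, 0.422), RR gives ψ = 0.461, H_out = 16.887 kJ/mol
  T = 323.7 K: K = (2.379, 0.497, 0.363), RR gives ψ = 0.290, H_out = 10.350 kJ/mol
  T = 318.8 K: K = (2.182, 0.475, 0.336), RR gives ψ = 0.190, H_out = 6.619 kJ/mol
  T = 316.3 K: K = (2.086, 0.464, 0.323), RR gives ψ = 0.133, H_out = 4.497 kJ/mol
  T = 317.6 K: K = (2.135, 0.470, 0.330), RR gives ψ = 0.164, H_out = 5.623 kJ/mol
Linear interpolation between T = 317.6 (H_out = 5.623) and T = 318.8 (H_out = 6.619) on hF = 5.836 gives T ≈ 317.9 K, at which ψ = 0.17.

T = 317.9 K, V/F = 0.17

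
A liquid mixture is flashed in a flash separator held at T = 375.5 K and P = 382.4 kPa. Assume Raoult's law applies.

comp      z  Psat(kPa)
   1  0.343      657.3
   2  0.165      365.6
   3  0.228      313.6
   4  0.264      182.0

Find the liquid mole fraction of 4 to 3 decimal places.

Raoult's law: Kᵢ = Pᵢˢᵃᵗ/P = Pᵢˢᵃᵗ/382.4.
  K_1 = 657.3/382.4 = 1.71888, K_2 = 365.6/382.4 = 0.95607, K_3 = 313.6/382.4 = 0.82008, K_4 = 182.0/382.4 = 0.47594
Let ψ = V/F and solve Σ zᵢ(Kᵢ−1)/(1+ψ(Kᵢ−1)) = 0.
Feasibility: ΣzᵢKᵢ = 1.060, Σzᵢ/Kᵢ = 1.205 — both > 1, two phases present.
Newton iteration, ψ⁰ = 0.38:
  ψ = 0.380: g = -0.0305, g' = -0.231 → ψ = 0.248
Converged at ψ = 0.248.
Compositions from xᵢ = zᵢ/(1+ψ(Kᵢ−1)), yᵢ = Kᵢxᵢ:
  1: x = 0.291, y = 0.500
  2: x = 0.167, y = 0.159
  3: x = 0.239, y = 0.196
  4: x = 0.303, y = 0.144

x_4 = 0.303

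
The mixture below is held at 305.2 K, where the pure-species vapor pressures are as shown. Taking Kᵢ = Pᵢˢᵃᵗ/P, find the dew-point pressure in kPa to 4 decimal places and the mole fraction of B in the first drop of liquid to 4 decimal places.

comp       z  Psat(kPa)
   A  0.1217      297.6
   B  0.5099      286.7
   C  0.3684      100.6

At the dew point ψ → 1, so Σzᵢ/Kᵢ = 1 with Kᵢ = Pᵢˢᵃᵗ/P ⇒ 1/P = Σzᵢ/Pᵢˢᵃᵗ.
1/P = 0.1217/297.6 + 0.5099/286.7 + 0.3684/100.6 = 0.0058495 ⇒ P = 170.9554 kPa
xᵢ = zᵢP/Pᵢˢᵃᵗ ⇒ x_B = 0.5099·170.9554/286.7 = 0.3040

Pdew = 170.9554 kPa, x_B = 0.3040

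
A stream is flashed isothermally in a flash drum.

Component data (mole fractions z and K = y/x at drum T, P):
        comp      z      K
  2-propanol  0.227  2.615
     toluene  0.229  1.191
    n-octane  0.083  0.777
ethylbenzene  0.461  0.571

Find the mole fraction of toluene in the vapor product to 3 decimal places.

Iterate (Newton) starting at β = 0.5:
  β = 0.500: g = -0.0299, g' = -0.331 → β = 0.410
  β = 0.410: g = 0.0009, g' = -0.351 → β = 0.412
Converged at β = 0.412.
Compositions from xᵢ = zᵢ/(1+β(Kᵢ−1)), yᵢ = Kᵢxᵢ:
  2-propanol: x = 0.136, y = 0.356
  toluene: x = 0.212, y = 0.253
  n-octane: x = 0.091, y = 0.071
  ethylbenzene: x = 0.560, y = 0.320

y_toluene = 0.253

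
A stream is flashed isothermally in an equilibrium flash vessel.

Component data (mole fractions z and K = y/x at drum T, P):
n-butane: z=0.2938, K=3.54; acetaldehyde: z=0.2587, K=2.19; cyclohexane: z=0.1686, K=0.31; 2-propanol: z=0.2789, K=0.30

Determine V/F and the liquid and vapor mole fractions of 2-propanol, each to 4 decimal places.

Newton–Raphson from V/F = 0.5:
  V/F = 0.5000: g = 0.04379, g' = -1.0224 → V/F = 0.5428
  V/F = 0.5428: g = -0.00014, g' = -1.0309 → V/F = 0.5427
Converged at V/F = 0.5427.
Compositions from xᵢ = zᵢ/(1+V/F(Kᵢ−1)), yᵢ = Kᵢxᵢ:
  n-butane: x = 0.1235, y = 0.4373
  acetaldehyde: x = 0.1572, y = 0.3442
  cyclohexane: x = 0.2695, y = 0.0836
  2-propanol: x = 0.4498, y = 0.1349

V/F = 0.5427, x_2-propanol = 0.4498, y_2-propanol = 0.1349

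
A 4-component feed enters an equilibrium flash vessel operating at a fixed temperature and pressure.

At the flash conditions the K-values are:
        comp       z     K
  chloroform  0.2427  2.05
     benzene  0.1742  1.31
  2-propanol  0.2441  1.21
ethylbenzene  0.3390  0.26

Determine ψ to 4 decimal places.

Material balance + equilibrium reduce to Σ zᵢ(Kᵢ−1)/(1+ψ(Kᵢ−1)) = 0.
g(0) = ΣzᵢKᵢ − 1 = 0.1092 and g(1) = 1 − Σzᵢ/Kᵢ = -0.7569, so a root lies in (0, 1).
Iterate (Newton) starting at ψ = 0.5:
  ψ = 0.5000: g = -0.13794, g' = -0.6041 → ψ = 0.2717
  ψ = 0.2717: g = -0.01741, g' = -0.4767 → ψ = 0.2352
  ψ = 0.2352: g = -0.00016, g' = -0.4685 → ψ = 0.2348
Converged at ψ = 0.2348.

ψ = 0.2348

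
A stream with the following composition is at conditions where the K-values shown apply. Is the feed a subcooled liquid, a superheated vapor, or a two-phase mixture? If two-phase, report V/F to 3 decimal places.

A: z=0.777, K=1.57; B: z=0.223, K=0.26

ΣzᵢKᵢ = 1.278; Σzᵢ/Kᵢ = 1.353.
Both exceed 1, so a two-phase solution exists.
Material balance + equilibrium reduce to Σ zᵢ(Kᵢ−1)/(1+ψ(Kᵢ−1)) = 0.
Binary case is linear: z₁(K₁−1)(1+ψ(K₂−1)) + z₂(K₂−1)(1+ψ(K₁−1)) = 0
⇒ ψ = [z₁(K₁−1)+z₂(K₂−1)] / [−(K₁−1)(K₂−1)] = 0.2779/0.4218 = 0.659

two-phase, V/F = 0.659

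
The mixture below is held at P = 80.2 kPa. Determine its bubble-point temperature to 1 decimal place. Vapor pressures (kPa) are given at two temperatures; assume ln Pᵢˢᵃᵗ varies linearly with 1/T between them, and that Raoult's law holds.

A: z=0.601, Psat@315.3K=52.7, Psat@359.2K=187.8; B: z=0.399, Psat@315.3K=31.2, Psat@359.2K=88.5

T = 335.6 K

Bubble-point temperature: ΣzᵢPᵢˢᵃᵗ(T) = P. Interpolate ln Pᵢˢᵃᵗ = aᵢ + bᵢ/T.
  T = 315.3 K: ΣzᵢPᵢˢᵃᵗ = 44.12 kPa
  T = 359.2 K: ΣzᵢPᵢˢᵃᵗ = 148.18 kPa
  T = 337.2 K: ΣzᵢPᵢˢᵃᵗ = 83.89 kPa
  T = 326.2 K: ΣzᵢPᵢˢᵃᵗ = 61.39 kPa
  T = 331.7 K: ΣzᵢPᵢˢᵃᵗ = 71.94 kPa
  T = 334.4 K: ΣzᵢPᵢˢᵃᵗ = 77.62 kPa
Interpolating between 334.4 K and 337.2 K gives T ≈ 335.6 K.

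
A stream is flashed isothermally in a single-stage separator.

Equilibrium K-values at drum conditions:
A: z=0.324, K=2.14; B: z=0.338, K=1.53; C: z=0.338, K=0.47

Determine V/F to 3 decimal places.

Material balance + equilibrium reduce to Σ zᵢ(Kᵢ−1)/(1+V/F(Kᵢ−1)) = 0.
g(0) = ΣzᵢKᵢ − 1 = 0.369 and g(1) = 1 − Σzᵢ/Kᵢ = -0.091, so a root lies in (0, 1).
Newton–Raphson from V/F = 0.5:
  V/F = 0.500: g = 0.1331, g' = -0.406 → V/F = 0.828
  V/F = 0.828: g = -0.0047, g' = -0.459 → V/F = 0.818
Converged at V/F = 0.818.

V/F = 0.818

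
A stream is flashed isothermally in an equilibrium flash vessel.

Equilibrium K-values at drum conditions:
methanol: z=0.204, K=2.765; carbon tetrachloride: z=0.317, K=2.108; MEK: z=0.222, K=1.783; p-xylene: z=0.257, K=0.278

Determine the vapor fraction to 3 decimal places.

ψ = 0.803

Newton iteration, ψ⁰ = 0.5:
  ψ = 0.500: g = 0.2518, g' = -0.739 → ψ = 0.841
  ψ = 0.841: g = -0.0406, g' = -1.125 → ψ = 0.805
  ψ = 0.805: g = -0.0017, g' = -1.032 → ψ = 0.803
Converged at ψ = 0.803.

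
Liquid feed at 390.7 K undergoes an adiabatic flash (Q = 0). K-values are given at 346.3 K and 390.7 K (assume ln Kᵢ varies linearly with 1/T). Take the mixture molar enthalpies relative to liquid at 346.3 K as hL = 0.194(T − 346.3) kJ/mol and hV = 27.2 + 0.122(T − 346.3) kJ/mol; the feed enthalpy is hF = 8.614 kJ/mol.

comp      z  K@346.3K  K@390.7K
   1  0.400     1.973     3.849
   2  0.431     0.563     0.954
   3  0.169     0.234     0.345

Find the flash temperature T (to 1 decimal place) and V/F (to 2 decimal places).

Adiabatic flash: solve Rachford–Rice at each trial T, then check hF = ψ·hV(T) + (1−ψ)·hL(T).
  T = 346.3 K: K = (1.973, 0.563, 0.234), RR gives ψ = 0.134, H_out = 3.644 kJ/mol
  T = 390.7 K: K = (3.849, 0.954, 0.345), RR gives ψ = 0.941, H_out = 31.212 kJ/mol
  T = 368.5 K: K = (2.812, 0.745, 0.287), RR gives ψ = 0.611, H_out = 19.961 kJ/mol
  T = 357.4 K: K = (2.368, 0.650, 0.260), RR gives ψ = 0.402, H_out = 12.756 kJ/mol
  T = 351.9 K: K = (2.167, 0.606, 0.247), RR gives ψ = 0.279, H_out = 8.575 kJ/mol
  T = 354.6 K: K = (2.264, 0.628, 0.253), RR gives ψ = 0.341, H_out = 10.693 kJ/mol
  T = 353.2 K: K = (2.213, 0.616, 0.250), RR gives ψ = 0.310, H_out = 9.612 kJ/mol
Linear interpolation between T = 351.9 (H_out = 8.575) and T = 353.2 (H_out = 9.612) on hF = 8.614 gives T ≈ 351.9 K, at which ψ = 0.28.

T = 351.9 K, V/F = 0.28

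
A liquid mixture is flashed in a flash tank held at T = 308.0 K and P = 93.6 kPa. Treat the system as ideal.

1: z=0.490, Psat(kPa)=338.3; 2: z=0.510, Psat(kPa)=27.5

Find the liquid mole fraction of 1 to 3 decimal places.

x_1 = 0.213

Raoult's law: Kᵢ = Pᵢˢᵃᵗ/P = Pᵢˢᵃᵗ/93.6.
  K_1 = 338.3/93.6 = 3.61432, K_2 = 27.5/93.6 = 0.29380
Binary case is linear: z₁(K₁−1)(1+β(K₂−1)) + z₂(K₂−1)(1+β(K₁−1)) = 0
⇒ β = [z₁(K₁−1)+z₂(K₂−1)] / [−(K₁−1)(K₂−1)] = 0.9209/1.8462 = 0.499
Compositions from xᵢ = zᵢ/(1+β(Kᵢ−1)), yᵢ = Kᵢxᵢ:
  1: x = 0.213, y = 0.769
  2: x = 0.787, y = 0.231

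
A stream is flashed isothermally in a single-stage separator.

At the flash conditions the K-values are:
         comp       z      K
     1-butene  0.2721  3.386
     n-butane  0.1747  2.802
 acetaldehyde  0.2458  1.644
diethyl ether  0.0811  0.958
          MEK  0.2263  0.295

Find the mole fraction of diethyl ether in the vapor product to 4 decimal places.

Rachford–Rice: g(V/F) = Σ zᵢ(Kᵢ−1)/(1+V/F(Kᵢ−1)) = 0.
Check two-phase: ΣzᵢKᵢ = 1.9594 > 1 and Σzᵢ/Kᵢ = 1.1440 > 1, so g(0) = 0.9594 > 0 and g(1) = -0.1440 < 0.
Newton–Raphson from V/F = 0.32:
  V/F = 0.3200: g = 0.48959, g' = -0.9841 → V/F = 0.8175
  V/F = 0.8175: g = 0.07092, g' = -0.9412 → V/F = 0.8929
  V/F = 0.8929: g = -0.00553, g' = -1.1019 → V/F = 0.8878
Converged at V/F = 0.8878.
Compositions from xᵢ = zᵢ/(1+V/F(Kᵢ−1)), yᵢ = Kᵢxᵢ:
  1-butene: x = 0.0873, y = 0.2955
  n-butane: x = 0.0672, y = 0.1883
  acetaldehyde: x = 0.1564, y = 0.2571
  diethyl ether: x = 0.0842, y = 0.0807
  MEK: x = 0.6049, y = 0.1785

y_diethyl ether = 0.0807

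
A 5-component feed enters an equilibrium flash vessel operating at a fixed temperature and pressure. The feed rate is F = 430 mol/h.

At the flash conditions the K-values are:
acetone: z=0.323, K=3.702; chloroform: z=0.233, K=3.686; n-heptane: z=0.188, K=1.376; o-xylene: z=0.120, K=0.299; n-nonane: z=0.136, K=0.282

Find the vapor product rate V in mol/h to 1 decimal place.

Rachford–Rice: g(ψ) = Σ zᵢ(Kᵢ−1)/(1+ψ(Kᵢ−1)) = 0.
Check two-phase: ΣzᵢKᵢ = 2.388 > 1 and Σzᵢ/Kᵢ = 1.171 > 1, so g(0) = 1.388 > 0 and g(1) = -0.171 < 0.
Newton iteration, ψ⁰ = 0.38:
  ψ = 0.380: g = 0.5532, g' = -1.248 → ψ = 0.823
  ψ = 0.823: g = 0.0819, g' = -1.154 → ψ = 0.894
  ψ = 0.894: g = -0.0058, g' = -1.333 → ψ = 0.890
Converged at ψ = 0.890.
Then V = ψ·F = 0.8898·430 = 382.6 mol/h and L = F − V = 47.4 mol/h.

V = 382.6 mol/h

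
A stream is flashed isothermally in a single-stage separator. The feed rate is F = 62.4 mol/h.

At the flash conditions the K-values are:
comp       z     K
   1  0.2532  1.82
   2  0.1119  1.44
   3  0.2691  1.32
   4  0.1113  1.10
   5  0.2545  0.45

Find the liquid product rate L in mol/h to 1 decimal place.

L = 14.2 mol/h

Material balance + equilibrium reduce to Σ zᵢ(Kᵢ−1)/(1+β(Kᵢ−1)) = 0.
Feasibility: ΣzᵢKᵢ = 1.2141, Σzᵢ/Kᵢ = 1.0874 — both > 1, two phases present.
Newton iteration, β⁰ = 0.5:
  β = 0.5000: g = 0.07937, g' = -0.2681 → β = 0.7960
  β = 0.7960: g = -0.00795, g' = -0.3362 → β = 0.7724
  β = 0.7724: g = -0.00011, g' = -0.3272 → β = 0.7720
Converged at β = 0.7720.
Then V = β·F = 0.7720·62.4 = 48.2 mol/h and L = F − V = 14.2 mol/h.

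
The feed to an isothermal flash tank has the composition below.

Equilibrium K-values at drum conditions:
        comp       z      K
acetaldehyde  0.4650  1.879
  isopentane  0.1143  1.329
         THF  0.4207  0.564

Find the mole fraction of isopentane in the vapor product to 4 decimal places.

Material balance + equilibrium reduce to Σ zᵢ(Kᵢ−1)/(1+V/F(Kᵢ−1)) = 0.
g(0) = ΣzᵢKᵢ − 1 = 0.2629 and g(1) = 1 − Σzᵢ/Kᵢ = -0.0794, so a root lies in (0, 1).
Newton iteration, V/F⁰ = 0.5:
  V/F = 0.5000: g = 0.08168, g' = -0.3133 → V/F = 0.7607
  V/F = 0.7607: g = 0.00057, g' = -0.3160 → V/F = 0.7625
Converged at V/F = 0.7625.
Compositions from xᵢ = zᵢ/(1+V/F(Kᵢ−1)), yᵢ = Kᵢxᵢ:
  acetaldehyde: x = 0.2784, y = 0.5231
  isopentane: x = 0.0914, y = 0.1214
  THF: x = 0.6302, y = 0.3554

y_isopentane = 0.1214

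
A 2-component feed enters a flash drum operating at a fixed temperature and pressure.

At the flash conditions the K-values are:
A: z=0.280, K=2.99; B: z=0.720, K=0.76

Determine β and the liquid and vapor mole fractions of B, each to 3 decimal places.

Rachford–Rice: g(β) = Σ zᵢ(Kᵢ−1)/(1+β(Kᵢ−1)) = 0.
Feasibility: ΣzᵢKᵢ = 1.384, Σzᵢ/Kᵢ = 1.041 — both > 1, two phases present.
Newton iteration, β⁰ = 0.69:
  β = 0.690: g = 0.0277, g' = -0.256 → β = 0.798
  β = 0.798: g = 0.0016, g' = -0.229 → β = 0.805
Converged at β = 0.805.
Compositions from xᵢ = zᵢ/(1+β(Kᵢ−1)), yᵢ = Kᵢxᵢ:
  A: x = 0.108, y = 0.322
  B: x = 0.892, y = 0.678

β = 0.805, x_B = 0.892, y_B = 0.678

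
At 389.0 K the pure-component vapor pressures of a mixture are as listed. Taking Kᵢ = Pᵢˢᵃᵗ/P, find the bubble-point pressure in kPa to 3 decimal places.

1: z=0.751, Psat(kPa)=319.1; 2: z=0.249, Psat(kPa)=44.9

Pbub = 250.824 kPa

At the bubble point ψ → 0, so ΣzᵢKᵢ = 1 with Kᵢ = Pᵢˢᵃᵗ/P ⇒ P = ΣzᵢPᵢˢᵃᵗ.
P = 0.751·319.1 + 0.249·44.9 = 250.824 kPa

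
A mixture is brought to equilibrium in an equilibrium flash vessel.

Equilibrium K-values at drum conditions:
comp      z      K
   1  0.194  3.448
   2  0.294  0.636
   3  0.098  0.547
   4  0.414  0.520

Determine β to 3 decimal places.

Let β = V/F and solve Σ zᵢ(Kᵢ−1)/(1+β(Kᵢ−1)) = 0.
Check two-phase: ΣzᵢKᵢ = 1.125 > 1 and Σzᵢ/Kᵢ = 1.494 > 1, so g(0) = 0.125 > 0 and g(1) = -0.494 < 0.
Iterate (Newton) starting at β = 0.5:
  β = 0.500: g = -0.2362, g' = -0.492 → β = 0.020
  β = 0.020: g = 0.0995, g' = -1.214 → β = 0.102
  β = 0.102: g = 0.0134, g' = -0.914 → β = 0.117
Converged at β = 0.117.

β = 0.117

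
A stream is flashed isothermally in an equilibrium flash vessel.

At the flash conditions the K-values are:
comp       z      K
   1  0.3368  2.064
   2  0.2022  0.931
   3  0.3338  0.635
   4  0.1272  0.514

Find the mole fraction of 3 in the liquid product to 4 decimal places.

x_3 = 0.4012

Rachford–Rice: g(ψ) = Σ zᵢ(Kᵢ−1)/(1+ψ(Kᵢ−1)) = 0.
g(0) = ΣzᵢKᵢ − 1 = 0.1607 and g(1) = 1 − Σzᵢ/Kᵢ = -0.1535, so a root lies in (0, 1).
Iterate (Newton) starting at ψ = 0.41:
  ψ = 0.4100: g = 0.01467, g' = -0.2942 → ψ = 0.4599
  ψ = 0.4599: g = 0.00019, g' = -0.2870 → ψ = 0.4605
Converged at ψ = 0.4605.
Compositions from xᵢ = zᵢ/(1+ψ(Kᵢ−1)), yᵢ = Kᵢxᵢ:
  1: x = 0.2260, y = 0.4666
  2: x = 0.2088, y = 0.1944
  3: x = 0.4012, y = 0.2548
  4: x = 0.1639, y = 0.0842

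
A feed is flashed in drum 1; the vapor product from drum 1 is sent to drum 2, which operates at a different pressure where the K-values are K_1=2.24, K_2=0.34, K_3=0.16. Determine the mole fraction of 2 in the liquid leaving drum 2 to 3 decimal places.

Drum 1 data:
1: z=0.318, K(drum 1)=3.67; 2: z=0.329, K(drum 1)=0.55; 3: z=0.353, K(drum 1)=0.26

x_2 (drum 2) = 0.368

Drum 1:
Rachford–Rice: g(ψ₁) = Σ zᵢ(Kᵢ−1)/(1+ψ₁(Kᵢ−1)) = 0.
Check two-phase: ΣzᵢKᵢ = 1.440 > 1 and Σzᵢ/Kᵢ = 2.043 > 1, so g(0) = 0.440 > 0 and g(1) = -1.043 < 0.
Iterate (Newton) starting at ψ₁ = 0.5:
  ψ₁ = 0.500: g = -0.2420, g' = -1.014 → ψ₁ = 0.261
  ψ₁ = 0.261: g = 0.0086, g' = -1.169 → ψ₁ = 0.269
Converged at ψ₁ = 0.269.
Drum-1 compositions:
  1: x = 0.185, y = 0.680
  2: x = 0.374, y = 0.206
  3: x = 0.441, y = 0.115
Drum-2 feed = drum-1 vapor: z₂ = (0.6796, 0.2058, 0.1146).
Drum 2:
Iterate (Newton) starting at ψ₂ = 0.5:
  ψ₂ = 0.500: g = 0.1515, g' = -0.838 → ψ₂ = 0.681
  ψ₂ = 0.681: g = -0.0145, g' = -1.044 → ψ₂ = 0.667
Converged at ψ₂ = 0.667.
  1: x = 0.372, y = 0.833
  2: x = 0.368, y = 0.125
  3: x = 0.260, y = 0.042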